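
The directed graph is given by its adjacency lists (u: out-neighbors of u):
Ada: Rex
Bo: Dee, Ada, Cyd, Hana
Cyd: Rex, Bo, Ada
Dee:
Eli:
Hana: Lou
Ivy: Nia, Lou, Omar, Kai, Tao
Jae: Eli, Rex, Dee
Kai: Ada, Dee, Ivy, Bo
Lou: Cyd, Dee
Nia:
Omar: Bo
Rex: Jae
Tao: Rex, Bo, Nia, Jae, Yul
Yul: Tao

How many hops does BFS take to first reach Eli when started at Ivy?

Level 0: Ivy
Level 1: Kai, Lou, Nia, Omar, Tao
Level 2: Ada, Bo, Cyd, Dee, Jae, Rex, Yul
Level 3: Eli, Hana
Eli first appears at level 3.

3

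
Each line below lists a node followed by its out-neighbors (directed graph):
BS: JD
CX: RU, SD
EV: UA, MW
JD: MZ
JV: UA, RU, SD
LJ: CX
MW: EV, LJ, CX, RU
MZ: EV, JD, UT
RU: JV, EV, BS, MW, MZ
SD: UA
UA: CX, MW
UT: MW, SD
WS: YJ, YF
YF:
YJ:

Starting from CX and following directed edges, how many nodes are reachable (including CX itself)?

BFS from CX visits: CX, RU, SD, JV, EV, BS, MW, MZ, UA, JD, LJ, UT
Reachable nodes: 12 of 15 total.

12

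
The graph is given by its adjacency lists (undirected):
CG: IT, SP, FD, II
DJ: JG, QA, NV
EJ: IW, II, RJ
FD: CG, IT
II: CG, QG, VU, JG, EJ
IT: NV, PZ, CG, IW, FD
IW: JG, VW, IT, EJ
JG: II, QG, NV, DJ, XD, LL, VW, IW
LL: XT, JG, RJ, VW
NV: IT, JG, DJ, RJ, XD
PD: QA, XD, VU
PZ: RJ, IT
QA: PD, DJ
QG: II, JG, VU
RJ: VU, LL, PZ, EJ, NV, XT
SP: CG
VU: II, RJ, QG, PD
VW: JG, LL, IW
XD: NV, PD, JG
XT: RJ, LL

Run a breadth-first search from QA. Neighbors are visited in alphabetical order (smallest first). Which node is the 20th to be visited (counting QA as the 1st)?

SP

Visit QA; enqueue DJ, PD → queue [DJ, PD]
Visit DJ; enqueue JG, NV → queue [PD, JG, NV]
Visit PD; enqueue VU, XD → queue [JG, NV, VU, XD]
Visit JG; enqueue II, IW, LL, QG, VW → queue [NV, VU, XD, II, IW, LL, QG, VW]
Visit NV; enqueue IT, RJ → queue [VU, XD, II, IW, LL, QG, VW, IT, RJ]
Visit VU → queue [XD, II, IW, LL, QG, VW, IT, RJ]
Visit XD → queue [II, IW, LL, QG, VW, IT, RJ]
Visit II; enqueue CG, EJ → queue [IW, LL, QG, VW, IT, RJ, CG, EJ]
Visit IW → queue [LL, QG, VW, IT, RJ, CG, EJ]
Visit LL; enqueue XT → queue [QG, VW, IT, RJ, CG, EJ, XT]
Visit QG → queue [VW, IT, RJ, CG, EJ, XT]
Visit VW → queue [IT, RJ, CG, EJ, XT]
Visit IT; enqueue FD, PZ → queue [RJ, CG, EJ, XT, FD, PZ]
Visit RJ → queue [CG, EJ, XT, FD, PZ]
Visit CG; enqueue SP → queue [EJ, XT, FD, PZ, SP]
Visit EJ → queue [XT, FD, PZ, SP]
Visit XT → queue [FD, PZ, SP]
Visit FD → queue [PZ, SP]
Visit PZ → queue [SP]
Visit SP → queue []

Visit order: QA, DJ, PD, JG, NV, VU, XD, II, IW, LL, QG, VW, IT, RJ, CG, EJ, XT, FD, PZ, SP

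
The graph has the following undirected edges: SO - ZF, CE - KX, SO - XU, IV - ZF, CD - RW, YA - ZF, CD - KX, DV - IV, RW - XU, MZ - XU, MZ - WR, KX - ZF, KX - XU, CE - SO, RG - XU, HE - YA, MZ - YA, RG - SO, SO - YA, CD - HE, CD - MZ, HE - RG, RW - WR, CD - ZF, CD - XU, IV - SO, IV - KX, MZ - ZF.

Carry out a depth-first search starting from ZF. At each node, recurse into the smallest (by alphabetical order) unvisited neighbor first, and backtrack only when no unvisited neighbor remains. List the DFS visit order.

ZF → CD → HE → RG → SO → CE → KX → IV → DV → XU → MZ → WR → RW → YA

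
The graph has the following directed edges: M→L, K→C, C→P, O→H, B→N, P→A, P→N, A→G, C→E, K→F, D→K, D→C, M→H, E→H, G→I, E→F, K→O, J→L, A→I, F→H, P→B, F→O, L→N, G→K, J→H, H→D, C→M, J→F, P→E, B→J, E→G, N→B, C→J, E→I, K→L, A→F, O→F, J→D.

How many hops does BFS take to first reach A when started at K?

Level 0: K
Level 1: C, F, L, O
Level 2: E, H, J, M, N, P
Level 3: A, B, D, G, I
A first appears at level 3.

3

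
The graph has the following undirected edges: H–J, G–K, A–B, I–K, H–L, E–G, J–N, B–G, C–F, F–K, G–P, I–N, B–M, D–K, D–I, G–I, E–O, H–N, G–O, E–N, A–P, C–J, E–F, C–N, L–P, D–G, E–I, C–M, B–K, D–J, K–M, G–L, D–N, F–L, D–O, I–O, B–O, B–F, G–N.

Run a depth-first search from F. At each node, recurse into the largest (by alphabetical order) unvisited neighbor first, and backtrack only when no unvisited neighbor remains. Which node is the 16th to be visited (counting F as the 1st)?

E

Visit F
F → L
L → P
P → G
G → O
O → I
I → N
N → J
J → H
J → D
D → K
K → M
M → C
M → B
B → A
N → E

Visit order: F, L, P, G, O, I, N, J, H, D, K, M, C, B, A, E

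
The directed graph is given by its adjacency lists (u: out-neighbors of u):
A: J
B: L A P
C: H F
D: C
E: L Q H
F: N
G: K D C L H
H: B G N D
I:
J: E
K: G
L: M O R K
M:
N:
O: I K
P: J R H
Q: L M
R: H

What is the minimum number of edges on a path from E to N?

2

Level 0: E
Level 1: H, L, Q
Level 2: B, D, G, K, M, N, O, R
Level 3: A, C, I, P
Level 4: F, J
N first appears at level 2.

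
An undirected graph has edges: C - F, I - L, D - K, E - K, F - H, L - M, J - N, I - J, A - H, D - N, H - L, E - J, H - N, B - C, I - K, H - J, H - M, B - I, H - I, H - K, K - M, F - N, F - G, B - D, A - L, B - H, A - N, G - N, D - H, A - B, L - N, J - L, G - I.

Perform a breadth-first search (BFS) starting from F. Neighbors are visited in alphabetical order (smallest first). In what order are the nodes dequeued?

F, C, G, H, N, B, I, A, D, J, K, L, M, E

Visit F; enqueue C, G, H, N → queue [C, G, H, N]
Visit C; enqueue B → queue [G, H, N, B]
Visit G; enqueue I → queue [H, N, B, I]
Visit H; enqueue A, D, J, K, L, M → queue [N, B, I, A, D, J, K, L, M]
Visit N → queue [B, I, A, D, J, K, L, M]
Visit B → queue [I, A, D, J, K, L, M]
Visit I → queue [A, D, J, K, L, M]
Visit A → queue [D, J, K, L, M]
Visit D → queue [J, K, L, M]
Visit J; enqueue E → queue [K, L, M, E]
Visit K → queue [L, M, E]
Visit L → queue [M, E]
Visit M → queue [E]
Visit E → queue []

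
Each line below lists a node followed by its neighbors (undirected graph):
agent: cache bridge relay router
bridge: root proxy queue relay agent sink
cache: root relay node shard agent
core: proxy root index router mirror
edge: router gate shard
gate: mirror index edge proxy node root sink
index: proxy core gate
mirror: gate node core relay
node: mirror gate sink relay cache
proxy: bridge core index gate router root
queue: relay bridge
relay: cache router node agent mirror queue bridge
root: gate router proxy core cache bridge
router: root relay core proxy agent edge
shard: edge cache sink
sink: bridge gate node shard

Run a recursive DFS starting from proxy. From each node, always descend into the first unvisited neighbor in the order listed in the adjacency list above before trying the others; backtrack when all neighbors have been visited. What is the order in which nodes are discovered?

proxy, bridge, root, gate, mirror, node, sink, shard, edge, router, relay, cache, agent, queue, core, index

Visit proxy
proxy → bridge
bridge → root
root → gate
gate → mirror
mirror → node
node → sink
sink → shard
shard → edge
edge → router
router → relay
relay → cache
cache → agent
relay → queue
router → core
core → index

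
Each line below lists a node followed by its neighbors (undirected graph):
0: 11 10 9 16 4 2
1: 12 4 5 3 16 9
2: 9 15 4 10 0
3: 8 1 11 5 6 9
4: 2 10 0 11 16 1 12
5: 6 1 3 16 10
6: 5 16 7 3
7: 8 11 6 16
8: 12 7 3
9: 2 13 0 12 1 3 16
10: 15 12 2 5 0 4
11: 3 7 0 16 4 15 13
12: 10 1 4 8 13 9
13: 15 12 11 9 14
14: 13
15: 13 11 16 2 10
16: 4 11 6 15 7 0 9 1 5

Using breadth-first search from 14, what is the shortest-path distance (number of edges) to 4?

Level 0: 14
Level 1: 13
Level 2: 9, 11, 12, 15
Level 3: 0, 1, 2, 3, 4, 7, 8, 10, 16
Level 4: 5, 6
4 first appears at level 3.

3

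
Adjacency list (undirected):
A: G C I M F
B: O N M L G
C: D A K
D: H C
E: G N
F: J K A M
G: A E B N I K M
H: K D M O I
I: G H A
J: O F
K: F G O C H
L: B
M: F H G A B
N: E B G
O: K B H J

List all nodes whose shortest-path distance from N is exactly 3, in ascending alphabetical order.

Level 0: N
Level 1: B, E, G
Level 2: A, I, K, L, M, O
Level 3: C, F, H, J
Level 4: D

C, F, H, J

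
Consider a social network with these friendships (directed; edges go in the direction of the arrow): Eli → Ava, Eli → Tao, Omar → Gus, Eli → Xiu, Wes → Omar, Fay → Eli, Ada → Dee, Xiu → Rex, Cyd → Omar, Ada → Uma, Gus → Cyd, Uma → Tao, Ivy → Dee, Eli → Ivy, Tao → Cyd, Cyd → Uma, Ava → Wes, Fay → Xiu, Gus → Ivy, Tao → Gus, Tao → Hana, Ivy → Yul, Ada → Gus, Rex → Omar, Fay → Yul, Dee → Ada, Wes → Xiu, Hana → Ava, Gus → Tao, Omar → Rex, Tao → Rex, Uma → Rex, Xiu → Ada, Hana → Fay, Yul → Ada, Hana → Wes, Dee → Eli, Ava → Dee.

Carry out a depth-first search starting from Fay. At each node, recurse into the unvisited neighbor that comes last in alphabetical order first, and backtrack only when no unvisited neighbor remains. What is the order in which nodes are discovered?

Fay Yul Ada Uma Tao Rex Omar Gus Ivy Dee Eli Xiu Ava Wes Cyd Hana

Visit Fay
Fay → Yul
Yul → Ada
Ada → Uma
Uma → Tao
Tao → Rex
Rex → Omar
Omar → Gus
Gus → Ivy
Ivy → Dee
Dee → Eli
Eli → Xiu
Eli → Ava
Ava → Wes
Gus → Cyd
Tao → Hana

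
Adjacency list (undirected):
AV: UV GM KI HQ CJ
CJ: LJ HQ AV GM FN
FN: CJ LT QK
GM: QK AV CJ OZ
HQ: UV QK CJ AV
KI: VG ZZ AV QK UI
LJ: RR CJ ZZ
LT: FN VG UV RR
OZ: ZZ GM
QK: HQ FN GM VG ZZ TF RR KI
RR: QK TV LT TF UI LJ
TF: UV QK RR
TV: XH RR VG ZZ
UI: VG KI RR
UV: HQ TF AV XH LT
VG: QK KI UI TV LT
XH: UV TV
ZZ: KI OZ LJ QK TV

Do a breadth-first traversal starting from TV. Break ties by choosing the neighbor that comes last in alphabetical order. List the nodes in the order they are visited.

TV -> ZZ -> XH -> VG -> RR -> QK -> OZ -> LJ -> KI -> UV -> UI -> LT -> TF -> HQ -> GM -> FN -> CJ -> AV

Visit TV; enqueue ZZ, XH, VG, RR → queue [ZZ, XH, VG, RR]
Visit ZZ; enqueue QK, OZ, LJ, KI → queue [XH, VG, RR, QK, OZ, LJ, KI]
Visit XH; enqueue UV → queue [VG, RR, QK, OZ, LJ, KI, UV]
Visit VG; enqueue UI, LT → queue [RR, QK, OZ, LJ, KI, UV, UI, LT]
Visit RR; enqueue TF → queue [QK, OZ, LJ, KI, UV, UI, LT, TF]
Visit QK; enqueue HQ, GM, FN → queue [OZ, LJ, KI, UV, UI, LT, TF, HQ, GM, FN]
Visit OZ → queue [LJ, KI, UV, UI, LT, TF, HQ, GM, FN]
Visit LJ; enqueue CJ → queue [KI, UV, UI, LT, TF, HQ, GM, FN, CJ]
Visit KI; enqueue AV → queue [UV, UI, LT, TF, HQ, GM, FN, CJ, AV]
Visit UV → queue [UI, LT, TF, HQ, GM, FN, CJ, AV]
Visit UI → queue [LT, TF, HQ, GM, FN, CJ, AV]
Visit LT → queue [TF, HQ, GM, FN, CJ, AV]
Visit TF → queue [HQ, GM, FN, CJ, AV]
Visit HQ → queue [GM, FN, CJ, AV]
Visit GM → queue [FN, CJ, AV]
Visit FN → queue [CJ, AV]
Visit CJ → queue [AV]
Visit AV → queue []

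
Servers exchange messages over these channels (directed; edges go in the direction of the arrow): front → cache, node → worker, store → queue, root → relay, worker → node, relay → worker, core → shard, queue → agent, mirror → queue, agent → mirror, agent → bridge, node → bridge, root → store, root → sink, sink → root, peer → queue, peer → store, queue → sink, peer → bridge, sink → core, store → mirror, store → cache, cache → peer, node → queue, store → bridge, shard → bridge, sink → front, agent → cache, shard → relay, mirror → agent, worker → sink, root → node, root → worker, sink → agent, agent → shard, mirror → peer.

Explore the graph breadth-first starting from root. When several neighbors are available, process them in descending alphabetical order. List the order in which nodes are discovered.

root → worker → store → sink → relay → node → queue → mirror → cache → bridge → front → core → agent → peer → shard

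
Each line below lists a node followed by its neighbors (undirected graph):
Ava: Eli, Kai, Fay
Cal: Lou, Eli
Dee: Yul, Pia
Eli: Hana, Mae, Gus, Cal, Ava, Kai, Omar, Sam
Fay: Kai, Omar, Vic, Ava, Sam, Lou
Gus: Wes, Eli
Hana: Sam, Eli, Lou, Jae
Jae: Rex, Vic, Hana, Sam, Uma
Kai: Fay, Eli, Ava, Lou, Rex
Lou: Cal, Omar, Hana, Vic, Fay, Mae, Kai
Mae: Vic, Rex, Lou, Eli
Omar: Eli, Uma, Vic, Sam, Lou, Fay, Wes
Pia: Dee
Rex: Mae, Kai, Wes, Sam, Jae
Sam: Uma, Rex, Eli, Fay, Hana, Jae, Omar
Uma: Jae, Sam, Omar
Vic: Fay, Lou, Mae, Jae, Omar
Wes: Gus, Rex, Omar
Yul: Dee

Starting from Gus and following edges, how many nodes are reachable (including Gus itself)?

16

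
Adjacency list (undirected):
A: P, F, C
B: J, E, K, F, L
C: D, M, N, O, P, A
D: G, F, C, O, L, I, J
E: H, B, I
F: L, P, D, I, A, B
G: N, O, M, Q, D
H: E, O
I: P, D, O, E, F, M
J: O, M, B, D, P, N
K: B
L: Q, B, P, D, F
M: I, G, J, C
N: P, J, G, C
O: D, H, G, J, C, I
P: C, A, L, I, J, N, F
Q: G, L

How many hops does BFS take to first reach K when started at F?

Level 0: F
Level 1: A, B, D, I, L, P
Level 2: C, E, G, J, K, M, N, O, Q
Level 3: H
K first appears at level 2.

2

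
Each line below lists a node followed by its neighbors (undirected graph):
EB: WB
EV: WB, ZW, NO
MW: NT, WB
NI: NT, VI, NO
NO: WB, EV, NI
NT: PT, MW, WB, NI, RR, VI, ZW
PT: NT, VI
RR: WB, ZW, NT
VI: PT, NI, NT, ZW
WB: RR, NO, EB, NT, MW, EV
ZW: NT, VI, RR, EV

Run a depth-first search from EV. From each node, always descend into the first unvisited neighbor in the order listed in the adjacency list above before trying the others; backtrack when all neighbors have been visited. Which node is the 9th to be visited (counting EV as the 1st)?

NO

Visit EV
EV → WB
WB → RR
RR → ZW
ZW → NT
NT → PT
PT → VI
VI → NI
NI → NO
NT → MW
WB → EB

Visit order: EV, WB, RR, ZW, NT, PT, VI, NI, NO, MW, EB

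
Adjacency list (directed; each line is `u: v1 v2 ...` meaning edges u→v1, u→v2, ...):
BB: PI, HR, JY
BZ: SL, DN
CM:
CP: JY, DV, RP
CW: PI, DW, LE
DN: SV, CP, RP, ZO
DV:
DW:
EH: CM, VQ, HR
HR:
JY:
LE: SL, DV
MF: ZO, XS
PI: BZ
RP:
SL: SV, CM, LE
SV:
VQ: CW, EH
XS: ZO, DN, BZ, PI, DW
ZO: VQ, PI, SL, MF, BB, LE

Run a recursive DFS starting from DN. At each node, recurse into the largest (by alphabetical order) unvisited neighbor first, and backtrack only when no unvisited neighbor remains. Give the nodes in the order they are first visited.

Visit DN
DN → ZO
ZO → VQ
VQ → EH
EH → HR
EH → CM
VQ → CW
CW → PI
PI → BZ
BZ → SL
SL → SV
SL → LE
LE → DV
CW → DW
ZO → MF
MF → XS
ZO → BB
BB → JY
DN → RP
DN → CP

DN, ZO, VQ, EH, HR, CM, CW, PI, BZ, SL, SV, LE, DV, DW, MF, XS, BB, JY, RP, CP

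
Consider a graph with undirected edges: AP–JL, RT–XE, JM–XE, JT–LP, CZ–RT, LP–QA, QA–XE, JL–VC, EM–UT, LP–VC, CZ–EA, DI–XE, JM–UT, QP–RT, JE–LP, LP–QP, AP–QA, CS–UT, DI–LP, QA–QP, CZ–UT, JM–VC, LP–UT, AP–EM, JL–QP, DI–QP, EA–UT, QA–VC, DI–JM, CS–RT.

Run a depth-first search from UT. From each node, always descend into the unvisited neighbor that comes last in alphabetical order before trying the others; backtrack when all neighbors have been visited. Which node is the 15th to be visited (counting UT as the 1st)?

Visit UT
UT → LP
LP → VC
VC → QA
QA → XE
XE → RT
RT → QP
QP → JL
JL → AP
AP → EM
QP → DI
DI → JM
RT → CZ
CZ → EA
RT → CS
LP → JT
LP → JE

Visit order: UT, LP, VC, QA, XE, RT, QP, JL, AP, EM, DI, JM, CZ, EA, CS, JT, JE

CS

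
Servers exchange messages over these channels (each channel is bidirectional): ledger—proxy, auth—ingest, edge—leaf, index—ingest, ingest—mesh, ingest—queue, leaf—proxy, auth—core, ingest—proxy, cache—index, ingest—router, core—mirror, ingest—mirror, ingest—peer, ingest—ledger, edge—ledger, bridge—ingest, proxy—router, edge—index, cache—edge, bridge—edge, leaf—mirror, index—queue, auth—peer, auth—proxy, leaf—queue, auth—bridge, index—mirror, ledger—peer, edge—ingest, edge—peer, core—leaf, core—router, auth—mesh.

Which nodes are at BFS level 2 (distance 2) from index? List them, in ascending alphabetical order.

auth, bridge, core, leaf, ledger, mesh, peer, proxy, router

Level 0: index
Level 1: cache, edge, ingest, mirror, queue
Level 2: auth, bridge, core, leaf, ledger, mesh, peer, proxy, router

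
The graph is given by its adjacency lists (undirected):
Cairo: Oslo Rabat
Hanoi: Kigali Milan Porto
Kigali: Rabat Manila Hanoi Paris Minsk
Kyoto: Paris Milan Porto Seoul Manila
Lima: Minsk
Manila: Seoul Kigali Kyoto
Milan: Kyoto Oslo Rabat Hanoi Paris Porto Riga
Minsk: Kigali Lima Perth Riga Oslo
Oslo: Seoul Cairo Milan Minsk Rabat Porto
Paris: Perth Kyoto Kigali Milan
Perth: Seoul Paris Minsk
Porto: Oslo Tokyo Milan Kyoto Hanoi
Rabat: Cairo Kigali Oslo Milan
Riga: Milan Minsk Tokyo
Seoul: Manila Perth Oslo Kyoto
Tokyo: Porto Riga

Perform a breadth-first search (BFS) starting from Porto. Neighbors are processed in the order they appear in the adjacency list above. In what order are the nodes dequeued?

Visit Porto; enqueue Oslo, Tokyo, Milan, Kyoto, Hanoi → queue [Oslo, Tokyo, Milan, Kyoto, Hanoi]
Visit Oslo; enqueue Seoul, Cairo, Minsk, Rabat → queue [Tokyo, Milan, Kyoto, Hanoi, Seoul, Cairo, Minsk, Rabat]
Visit Tokyo; enqueue Riga → queue [Milan, Kyoto, Hanoi, Seoul, Cairo, Minsk, Rabat, Riga]
Visit Milan; enqueue Paris → queue [Kyoto, Hanoi, Seoul, Cairo, Minsk, Rabat, Riga, Paris]
Visit Kyoto; enqueue Manila → queue [Hanoi, Seoul, Cairo, Minsk, Rabat, Riga, Paris, Manila]
Visit Hanoi; enqueue Kigali → queue [Seoul, Cairo, Minsk, Rabat, Riga, Paris, Manila, Kigali]
Visit Seoul; enqueue Perth → queue [Cairo, Minsk, Rabat, Riga, Paris, Manila, Kigali, Perth]
Visit Cairo → queue [Minsk, Rabat, Riga, Paris, Manila, Kigali, Perth]
Visit Minsk; enqueue Lima → queue [Rabat, Riga, Paris, Manila, Kigali, Perth, Lima]
Visit Rabat → queue [Riga, Paris, Manila, Kigali, Perth, Lima]
Visit Riga → queue [Paris, Manila, Kigali, Perth, Lima]
Visit Paris → queue [Manila, Kigali, Perth, Lima]
Visit Manila → queue [Kigali, Perth, Lima]
Visit Kigali → queue [Perth, Lima]
Visit Perth → queue [Lima]
Visit Lima → queue []

Porto -> Oslo -> Tokyo -> Milan -> Kyoto -> Hanoi -> Seoul -> Cairo -> Minsk -> Rabat -> Riga -> Paris -> Manila -> Kigali -> Perth -> Lima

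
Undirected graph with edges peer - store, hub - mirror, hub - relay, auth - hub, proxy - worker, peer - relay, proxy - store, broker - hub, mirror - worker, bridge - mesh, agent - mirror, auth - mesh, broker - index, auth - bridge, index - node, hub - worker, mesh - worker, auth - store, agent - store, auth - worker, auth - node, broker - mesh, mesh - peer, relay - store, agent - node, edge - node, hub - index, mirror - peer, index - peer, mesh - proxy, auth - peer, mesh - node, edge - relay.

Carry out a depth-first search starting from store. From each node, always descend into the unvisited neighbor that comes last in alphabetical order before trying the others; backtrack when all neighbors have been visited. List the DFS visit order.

Visit store
store → relay
relay → peer
peer → mirror
mirror → worker
worker → proxy
proxy → mesh
mesh → node
node → index
index → hub
hub → broker
hub → auth
auth → bridge
node → edge
node → agent

store, relay, peer, mirror, worker, proxy, mesh, node, index, hub, broker, auth, bridge, edge, agent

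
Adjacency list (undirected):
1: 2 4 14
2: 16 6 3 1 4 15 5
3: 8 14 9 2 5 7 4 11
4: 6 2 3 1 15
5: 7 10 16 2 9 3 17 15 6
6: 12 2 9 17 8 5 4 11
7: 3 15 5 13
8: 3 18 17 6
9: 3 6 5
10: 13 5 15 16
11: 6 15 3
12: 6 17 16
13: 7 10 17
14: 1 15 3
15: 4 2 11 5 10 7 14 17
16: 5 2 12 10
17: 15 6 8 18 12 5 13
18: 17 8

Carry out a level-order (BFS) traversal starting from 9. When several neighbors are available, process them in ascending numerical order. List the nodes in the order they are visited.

Visit 9; enqueue 3, 5, 6 → queue [3, 5, 6]
Visit 3; enqueue 2, 4, 7, 8, 11, 14 → queue [5, 6, 2, 4, 7, 8, 11, 14]
Visit 5; enqueue 10, 15, 16, 17 → queue [6, 2, 4, 7, 8, 11, 14, 10, 15, 16, 17]
Visit 6; enqueue 12 → queue [2, 4, 7, 8, 11, 14, 10, 15, 16, 17, 12]
Visit 2; enqueue 1 → queue [4, 7, 8, 11, 14, 10, 15, 16, 17, 12, 1]
Visit 4 → queue [7, 8, 11, 14, 10, 15, 16, 17, 12, 1]
Visit 7; enqueue 13 → queue [8, 11, 14, 10, 15, 16, 17, 12, 1, 13]
Visit 8; enqueue 18 → queue [11, 14, 10, 15, 16, 17, 12, 1, 13, 18]
Visit 11 → queue [14, 10, 15, 16, 17, 12, 1, 13, 18]
Visit 14 → queue [10, 15, 16, 17, 12, 1, 13, 18]
Visit 10 → queue [15, 16, 17, 12, 1, 13, 18]
Visit 15 → queue [16, 17, 12, 1, 13, 18]
Visit 16 → queue [17, 12, 1, 13, 18]
Visit 17 → queue [12, 1, 13, 18]
Visit 12 → queue [1, 13, 18]
Visit 1 → queue [13, 18]
Visit 13 → queue [18]
Visit 18 → queue []

9, 3, 5, 6, 2, 4, 7, 8, 11, 14, 10, 15, 16, 17, 12, 1, 13, 18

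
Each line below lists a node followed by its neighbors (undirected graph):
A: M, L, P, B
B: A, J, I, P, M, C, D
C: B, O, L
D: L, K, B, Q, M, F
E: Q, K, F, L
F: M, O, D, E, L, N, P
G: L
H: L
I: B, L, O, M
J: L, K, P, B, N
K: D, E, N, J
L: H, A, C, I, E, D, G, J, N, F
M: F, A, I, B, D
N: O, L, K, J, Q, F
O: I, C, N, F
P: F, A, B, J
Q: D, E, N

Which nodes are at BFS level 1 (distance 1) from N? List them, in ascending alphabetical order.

F, J, K, L, O, Q

Level 0: N
Level 1: F, J, K, L, O, Q
Level 2: A, B, C, D, E, G, H, I, M, P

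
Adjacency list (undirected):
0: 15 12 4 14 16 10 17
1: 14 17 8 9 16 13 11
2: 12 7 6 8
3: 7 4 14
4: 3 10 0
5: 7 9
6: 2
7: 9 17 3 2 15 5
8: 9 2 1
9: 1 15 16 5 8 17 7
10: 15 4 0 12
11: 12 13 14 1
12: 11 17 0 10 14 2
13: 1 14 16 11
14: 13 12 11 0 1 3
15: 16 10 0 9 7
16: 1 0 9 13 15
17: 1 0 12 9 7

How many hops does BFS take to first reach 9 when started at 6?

3

Level 0: 6
Level 1: 2
Level 2: 7, 8, 12
Level 3: 0, 1, 3, 5, 9, 10, 11, 14, 15, 17
Level 4: 4, 13, 16
9 first appears at level 3.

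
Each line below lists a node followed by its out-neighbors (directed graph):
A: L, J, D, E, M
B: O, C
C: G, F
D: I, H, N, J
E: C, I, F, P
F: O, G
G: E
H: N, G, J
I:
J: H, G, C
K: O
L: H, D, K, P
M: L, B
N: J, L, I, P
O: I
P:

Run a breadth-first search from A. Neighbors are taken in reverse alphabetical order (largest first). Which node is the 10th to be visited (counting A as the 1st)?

H

Visit A; enqueue M, L, J, E, D → queue [M, L, J, E, D]
Visit M; enqueue B → queue [L, J, E, D, B]
Visit L; enqueue P, K, H → queue [J, E, D, B, P, K, H]
Visit J; enqueue G, C → queue [E, D, B, P, K, H, G, C]
Visit E; enqueue I, F → queue [D, B, P, K, H, G, C, I, F]
Visit D; enqueue N → queue [B, P, K, H, G, C, I, F, N]
Visit B; enqueue O → queue [P, K, H, G, C, I, F, N, O]
Visit P → queue [K, H, G, C, I, F, N, O]
Visit K → queue [H, G, C, I, F, N, O]
Visit H → queue [G, C, I, F, N, O]
Visit G → queue [C, I, F, N, O]
Visit C → queue [I, F, N, O]
Visit I → queue [F, N, O]
Visit F → queue [N, O]
Visit N → queue [O]
Visit O → queue []

Visit order: A, M, L, J, E, D, B, P, K, H, G, C, I, F, N, O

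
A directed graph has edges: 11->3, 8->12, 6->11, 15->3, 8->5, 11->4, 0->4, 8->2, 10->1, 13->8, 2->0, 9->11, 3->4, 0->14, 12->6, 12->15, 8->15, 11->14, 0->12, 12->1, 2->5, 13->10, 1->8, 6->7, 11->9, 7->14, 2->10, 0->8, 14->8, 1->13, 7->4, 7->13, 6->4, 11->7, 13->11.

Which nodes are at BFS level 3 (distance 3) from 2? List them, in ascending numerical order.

6, 13, 15

Level 0: 2
Level 1: 0, 5, 10
Level 2: 1, 4, 8, 12, 14
Level 3: 6, 13, 15
Level 4: 3, 7, 11
Level 5: 9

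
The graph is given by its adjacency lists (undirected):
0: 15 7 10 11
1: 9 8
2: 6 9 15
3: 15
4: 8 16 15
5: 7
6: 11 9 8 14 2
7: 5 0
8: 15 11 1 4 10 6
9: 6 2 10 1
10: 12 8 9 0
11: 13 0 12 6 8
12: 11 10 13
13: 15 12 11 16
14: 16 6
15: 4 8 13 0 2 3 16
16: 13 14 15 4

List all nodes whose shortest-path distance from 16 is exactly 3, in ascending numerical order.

Level 0: 16
Level 1: 4, 13, 14, 15
Level 2: 0, 2, 3, 6, 8, 11, 12
Level 3: 1, 7, 9, 10
Level 4: 5

1, 7, 9, 10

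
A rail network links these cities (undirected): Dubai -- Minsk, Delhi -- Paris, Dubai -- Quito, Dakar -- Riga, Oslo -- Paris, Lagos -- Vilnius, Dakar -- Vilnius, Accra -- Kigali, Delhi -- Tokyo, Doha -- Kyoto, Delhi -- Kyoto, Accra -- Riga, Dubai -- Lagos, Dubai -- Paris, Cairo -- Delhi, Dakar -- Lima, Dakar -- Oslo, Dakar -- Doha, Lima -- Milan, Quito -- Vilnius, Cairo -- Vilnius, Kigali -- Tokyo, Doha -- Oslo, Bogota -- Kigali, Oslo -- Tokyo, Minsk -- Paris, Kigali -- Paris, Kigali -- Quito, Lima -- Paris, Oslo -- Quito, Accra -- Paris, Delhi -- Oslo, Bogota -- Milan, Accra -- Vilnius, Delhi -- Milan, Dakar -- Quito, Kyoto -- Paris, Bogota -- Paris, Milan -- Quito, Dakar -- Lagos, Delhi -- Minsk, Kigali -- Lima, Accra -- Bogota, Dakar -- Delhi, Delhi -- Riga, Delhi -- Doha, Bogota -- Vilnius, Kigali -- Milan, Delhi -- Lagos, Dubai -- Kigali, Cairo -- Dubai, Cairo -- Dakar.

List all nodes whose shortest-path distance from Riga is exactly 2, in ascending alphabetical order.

Bogota, Cairo, Doha, Kigali, Kyoto, Lagos, Lima, Milan, Minsk, Oslo, Paris, Quito, Tokyo, Vilnius

Level 0: Riga
Level 1: Accra, Dakar, Delhi
Level 2: Bogota, Cairo, Doha, Kigali, Kyoto, Lagos, Lima, Milan, Minsk, Oslo, Paris, Quito, Tokyo, Vilnius
Level 3: Dubai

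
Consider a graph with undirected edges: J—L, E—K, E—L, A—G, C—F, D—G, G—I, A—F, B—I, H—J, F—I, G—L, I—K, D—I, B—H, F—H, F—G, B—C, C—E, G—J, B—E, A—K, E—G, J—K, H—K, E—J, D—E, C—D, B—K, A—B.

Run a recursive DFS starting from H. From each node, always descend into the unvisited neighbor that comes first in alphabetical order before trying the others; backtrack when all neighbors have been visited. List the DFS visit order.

H, B, A, F, C, D, E, G, I, K, J, L

Visit H
H → B
B → A
A → F
F → C
C → D
D → E
E → G
G → I
I → K
K → J
J → L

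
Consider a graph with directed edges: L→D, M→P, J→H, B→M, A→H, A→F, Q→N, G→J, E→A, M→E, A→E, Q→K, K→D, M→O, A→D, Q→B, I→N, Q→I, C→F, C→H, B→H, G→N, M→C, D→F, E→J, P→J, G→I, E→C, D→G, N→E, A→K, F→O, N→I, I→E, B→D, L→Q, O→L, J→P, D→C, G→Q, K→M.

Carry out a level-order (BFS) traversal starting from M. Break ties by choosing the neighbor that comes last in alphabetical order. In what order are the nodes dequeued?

Visit M; enqueue P, O, E, C → queue [P, O, E, C]
Visit P; enqueue J → queue [O, E, C, J]
Visit O; enqueue L → queue [E, C, J, L]
Visit E; enqueue A → queue [C, J, L, A]
Visit C; enqueue H, F → queue [J, L, A, H, F]
Visit J → queue [L, A, H, F]
Visit L; enqueue Q, D → queue [A, H, F, Q, D]
Visit A; enqueue K → queue [H, F, Q, D, K]
Visit H → queue [F, Q, D, K]
Visit F → queue [Q, D, K]
Visit Q; enqueue N, I, B → queue [D, K, N, I, B]
Visit D; enqueue G → queue [K, N, I, B, G]
Visit K → queue [N, I, B, G]
Visit N → queue [I, B, G]
Visit I → queue [B, G]
Visit B → queue [G]
Visit G → queue []

M → P → O → E → C → J → L → A → H → F → Q → D → K → N → I → B → G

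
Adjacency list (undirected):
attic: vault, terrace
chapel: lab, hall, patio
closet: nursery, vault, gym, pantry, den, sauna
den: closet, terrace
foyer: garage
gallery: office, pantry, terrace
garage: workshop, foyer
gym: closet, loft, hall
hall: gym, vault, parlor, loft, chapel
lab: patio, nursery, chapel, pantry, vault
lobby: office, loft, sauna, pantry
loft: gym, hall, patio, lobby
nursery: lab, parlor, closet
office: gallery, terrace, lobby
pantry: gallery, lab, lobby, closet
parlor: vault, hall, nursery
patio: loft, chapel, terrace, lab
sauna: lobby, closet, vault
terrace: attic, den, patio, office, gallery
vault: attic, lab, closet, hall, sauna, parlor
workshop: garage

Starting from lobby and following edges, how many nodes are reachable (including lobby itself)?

18

BFS from lobby visits: lobby, sauna, pantry, office, loft, vault, closet, lab, gallery, terrace, patio, hall, gym, parlor, attic, nursery, den, chapel
Reachable nodes: 18 of 21 total.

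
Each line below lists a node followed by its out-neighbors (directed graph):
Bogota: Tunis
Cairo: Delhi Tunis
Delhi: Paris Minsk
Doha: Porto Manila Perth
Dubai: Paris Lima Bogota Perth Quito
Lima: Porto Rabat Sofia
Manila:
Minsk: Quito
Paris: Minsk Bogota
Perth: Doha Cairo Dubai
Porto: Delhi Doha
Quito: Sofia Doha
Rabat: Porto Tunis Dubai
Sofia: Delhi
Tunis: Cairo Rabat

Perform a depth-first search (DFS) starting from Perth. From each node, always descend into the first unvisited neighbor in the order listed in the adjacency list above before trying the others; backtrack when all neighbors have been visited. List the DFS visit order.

Perth Doha Porto Delhi Paris Minsk Quito Sofia Bogota Tunis Cairo Rabat Dubai Lima Manila

Visit Perth
Perth → Doha
Doha → Porto
Porto → Delhi
Delhi → Paris
Paris → Minsk
Minsk → Quito
Quito → Sofia
Paris → Bogota
Bogota → Tunis
Tunis → Cairo
Tunis → Rabat
Rabat → Dubai
Dubai → Lima
Doha → Manila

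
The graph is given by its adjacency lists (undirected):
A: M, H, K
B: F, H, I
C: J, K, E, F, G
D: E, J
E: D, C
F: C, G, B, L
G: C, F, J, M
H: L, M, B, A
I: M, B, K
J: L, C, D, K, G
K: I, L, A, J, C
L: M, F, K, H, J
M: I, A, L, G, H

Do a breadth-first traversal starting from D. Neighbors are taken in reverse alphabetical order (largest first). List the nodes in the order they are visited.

Visit D; enqueue J, E → queue [J, E]
Visit J; enqueue L, K, G, C → queue [E, L, K, G, C]
Visit E → queue [L, K, G, C]
Visit L; enqueue M, H, F → queue [K, G, C, M, H, F]
Visit K; enqueue I, A → queue [G, C, M, H, F, I, A]
Visit G → queue [C, M, H, F, I, A]
Visit C → queue [M, H, F, I, A]
Visit M → queue [H, F, I, A]
Visit H; enqueue B → queue [F, I, A, B]
Visit F → queue [I, A, B]
Visit I → queue [A, B]
Visit A → queue [B]
Visit B → queue []

D -> J -> E -> L -> K -> G -> C -> M -> H -> F -> I -> A -> B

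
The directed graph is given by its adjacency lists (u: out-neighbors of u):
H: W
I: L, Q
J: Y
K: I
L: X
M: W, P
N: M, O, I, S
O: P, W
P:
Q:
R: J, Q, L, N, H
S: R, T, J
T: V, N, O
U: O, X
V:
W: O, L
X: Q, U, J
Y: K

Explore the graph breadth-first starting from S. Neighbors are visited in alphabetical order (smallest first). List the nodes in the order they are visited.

Visit S; enqueue J, R, T → queue [J, R, T]
Visit J; enqueue Y → queue [R, T, Y]
Visit R; enqueue H, L, N, Q → queue [T, Y, H, L, N, Q]
Visit T; enqueue O, V → queue [Y, H, L, N, Q, O, V]
Visit Y; enqueue K → queue [H, L, N, Q, O, V, K]
Visit H; enqueue W → queue [L, N, Q, O, V, K, W]
Visit L; enqueue X → queue [N, Q, O, V, K, W, X]
Visit N; enqueue I, M → queue [Q, O, V, K, W, X, I, M]
Visit Q → queue [O, V, K, W, X, I, M]
Visit O; enqueue P → queue [V, K, W, X, I, M, P]
Visit V → queue [K, W, X, I, M, P]
Visit K → queue [W, X, I, M, P]
Visit W → queue [X, I, M, P]
Visit X; enqueue U → queue [I, M, P, U]
Visit I → queue [M, P, U]
Visit M → queue [P, U]
Visit P → queue [U]
Visit U → queue []

S, J, R, T, Y, H, L, N, Q, O, V, K, W, X, I, M, P, U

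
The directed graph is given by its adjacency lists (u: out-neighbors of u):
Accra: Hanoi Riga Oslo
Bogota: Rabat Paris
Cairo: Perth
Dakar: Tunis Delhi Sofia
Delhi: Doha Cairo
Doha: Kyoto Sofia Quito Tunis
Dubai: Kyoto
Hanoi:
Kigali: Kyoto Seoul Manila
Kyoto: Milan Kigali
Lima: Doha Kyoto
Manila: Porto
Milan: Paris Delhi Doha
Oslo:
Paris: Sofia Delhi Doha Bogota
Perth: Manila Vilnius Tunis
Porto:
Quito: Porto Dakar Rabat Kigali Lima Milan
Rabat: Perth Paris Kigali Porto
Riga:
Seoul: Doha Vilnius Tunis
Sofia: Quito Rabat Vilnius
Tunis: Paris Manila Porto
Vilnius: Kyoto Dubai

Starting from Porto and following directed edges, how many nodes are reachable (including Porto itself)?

1

BFS from Porto visits: Porto
Reachable nodes: 1 of 24 total.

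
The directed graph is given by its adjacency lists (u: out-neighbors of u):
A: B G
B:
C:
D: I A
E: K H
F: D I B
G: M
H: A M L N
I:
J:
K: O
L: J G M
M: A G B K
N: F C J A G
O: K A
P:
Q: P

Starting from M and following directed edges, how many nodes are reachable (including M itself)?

6

BFS from M visits: M, A, B, G, K, O
Reachable nodes: 6 of 17 total.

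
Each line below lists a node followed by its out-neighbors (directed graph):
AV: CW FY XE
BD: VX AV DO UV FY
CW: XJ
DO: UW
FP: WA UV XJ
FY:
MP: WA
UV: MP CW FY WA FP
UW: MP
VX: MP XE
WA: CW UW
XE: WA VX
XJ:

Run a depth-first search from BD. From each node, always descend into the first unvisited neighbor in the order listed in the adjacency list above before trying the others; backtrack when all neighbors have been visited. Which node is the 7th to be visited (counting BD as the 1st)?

UW

Visit BD
BD → VX
VX → MP
MP → WA
WA → CW
CW → XJ
WA → UW
VX → XE
BD → AV
AV → FY
BD → DO
BD → UV
UV → FP

Visit order: BD, VX, MP, WA, CW, XJ, UW, XE, AV, FY, DO, UV, FP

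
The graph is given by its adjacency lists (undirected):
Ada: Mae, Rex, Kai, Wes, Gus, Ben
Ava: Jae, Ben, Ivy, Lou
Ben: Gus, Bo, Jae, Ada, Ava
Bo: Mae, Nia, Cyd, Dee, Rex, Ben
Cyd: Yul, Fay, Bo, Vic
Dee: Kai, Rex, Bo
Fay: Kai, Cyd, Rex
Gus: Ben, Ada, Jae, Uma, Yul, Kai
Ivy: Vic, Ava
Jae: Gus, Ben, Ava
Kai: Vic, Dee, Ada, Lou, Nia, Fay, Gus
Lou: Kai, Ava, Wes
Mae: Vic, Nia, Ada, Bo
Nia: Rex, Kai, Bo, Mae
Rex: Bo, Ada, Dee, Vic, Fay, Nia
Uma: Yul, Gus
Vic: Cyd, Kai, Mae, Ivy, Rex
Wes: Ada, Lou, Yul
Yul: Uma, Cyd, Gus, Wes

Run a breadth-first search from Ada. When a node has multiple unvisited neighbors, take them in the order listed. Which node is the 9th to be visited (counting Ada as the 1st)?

Nia

Visit Ada; enqueue Mae, Rex, Kai, Wes, Gus, Ben → queue [Mae, Rex, Kai, Wes, Gus, Ben]
Visit Mae; enqueue Vic, Nia, Bo → queue [Rex, Kai, Wes, Gus, Ben, Vic, Nia, Bo]
Visit Rex; enqueue Dee, Fay → queue [Kai, Wes, Gus, Ben, Vic, Nia, Bo, Dee, Fay]
Visit Kai; enqueue Lou → queue [Wes, Gus, Ben, Vic, Nia, Bo, Dee, Fay, Lou]
Visit Wes; enqueue Yul → queue [Gus, Ben, Vic, Nia, Bo, Dee, Fay, Lou, Yul]
Visit Gus; enqueue Jae, Uma → queue [Ben, Vic, Nia, Bo, Dee, Fay, Lou, Yul, Jae, Uma]
Visit Ben; enqueue Ava → queue [Vic, Nia, Bo, Dee, Fay, Lou, Yul, Jae, Uma, Ava]
Visit Vic; enqueue Cyd, Ivy → queue [Nia, Bo, Dee, Fay, Lou, Yul, Jae, Uma, Ava, Cyd, Ivy]
Visit Nia → queue [Bo, Dee, Fay, Lou, Yul, Jae, Uma, Ava, Cyd, Ivy]
Visit Bo → queue [Dee, Fay, Lou, Yul, Jae, Uma, Ava, Cyd, Ivy]
Visit Dee → queue [Fay, Lou, Yul, Jae, Uma, Ava, Cyd, Ivy]
Visit Fay → queue [Lou, Yul, Jae, Uma, Ava, Cyd, Ivy]
Visit Lou → queue [Yul, Jae, Uma, Ava, Cyd, Ivy]
Visit Yul → queue [Jae, Uma, Ava, Cyd, Ivy]
Visit Jae → queue [Uma, Ava, Cyd, Ivy]
Visit Uma → queue [Ava, Cyd, Ivy]
Visit Ava → queue [Cyd, Ivy]
Visit Cyd → queue [Ivy]
Visit Ivy → queue []

Visit order: Ada, Mae, Rex, Kai, Wes, Gus, Ben, Vic, Nia, Bo, Dee, Fay, Lou, Yul, Jae, Uma, Ava, Cyd, Ivy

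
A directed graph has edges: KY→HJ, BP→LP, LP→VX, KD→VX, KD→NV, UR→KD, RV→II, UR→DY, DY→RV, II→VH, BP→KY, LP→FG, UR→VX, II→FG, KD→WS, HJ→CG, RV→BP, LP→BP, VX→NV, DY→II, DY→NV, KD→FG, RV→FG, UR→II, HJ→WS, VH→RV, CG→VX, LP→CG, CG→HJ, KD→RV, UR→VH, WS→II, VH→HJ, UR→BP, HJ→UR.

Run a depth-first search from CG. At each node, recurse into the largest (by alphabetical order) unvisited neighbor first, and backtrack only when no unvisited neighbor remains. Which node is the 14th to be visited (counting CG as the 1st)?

KD

Visit CG
CG → VX
VX → NV
CG → HJ
HJ → WS
WS → II
II → VH
VH → RV
RV → FG
RV → BP
BP → LP
BP → KY
HJ → UR
UR → KD
UR → DY

Visit order: CG, VX, NV, HJ, WS, II, VH, RV, FG, BP, LP, KY, UR, KD, DY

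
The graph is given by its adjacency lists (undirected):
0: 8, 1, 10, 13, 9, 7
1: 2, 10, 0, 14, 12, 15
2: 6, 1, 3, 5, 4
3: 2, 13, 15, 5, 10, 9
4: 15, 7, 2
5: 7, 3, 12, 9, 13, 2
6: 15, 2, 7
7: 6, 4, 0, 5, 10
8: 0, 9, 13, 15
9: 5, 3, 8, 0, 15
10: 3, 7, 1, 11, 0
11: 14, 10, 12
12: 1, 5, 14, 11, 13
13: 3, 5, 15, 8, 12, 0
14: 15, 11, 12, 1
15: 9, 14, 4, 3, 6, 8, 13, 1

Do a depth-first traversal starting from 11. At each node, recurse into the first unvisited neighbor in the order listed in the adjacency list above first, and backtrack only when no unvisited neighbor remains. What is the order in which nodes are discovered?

Visit 11
11 → 14
14 → 15
15 → 9
9 → 5
5 → 7
7 → 6
6 → 2
2 → 1
1 → 10
10 → 3
3 → 13
13 → 8
8 → 0
13 → 12
2 → 4

11, 14, 15, 9, 5, 7, 6, 2, 1, 10, 3, 13, 8, 0, 12, 4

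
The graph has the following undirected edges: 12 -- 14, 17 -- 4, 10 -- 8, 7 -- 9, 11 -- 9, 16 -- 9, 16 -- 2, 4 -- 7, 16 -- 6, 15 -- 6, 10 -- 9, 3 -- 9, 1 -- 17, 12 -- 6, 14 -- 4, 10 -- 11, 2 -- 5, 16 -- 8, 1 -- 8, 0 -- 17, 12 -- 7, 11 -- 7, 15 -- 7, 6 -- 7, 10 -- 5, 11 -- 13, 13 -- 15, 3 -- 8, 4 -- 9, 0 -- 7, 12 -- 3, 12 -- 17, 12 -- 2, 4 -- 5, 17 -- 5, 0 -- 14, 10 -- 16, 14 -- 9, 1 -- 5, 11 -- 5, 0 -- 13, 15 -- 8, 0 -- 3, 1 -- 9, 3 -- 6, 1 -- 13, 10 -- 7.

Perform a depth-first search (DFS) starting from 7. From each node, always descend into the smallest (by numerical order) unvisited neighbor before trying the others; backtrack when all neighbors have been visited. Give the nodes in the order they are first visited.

7, 0, 3, 6, 12, 2, 5, 1, 8, 10, 9, 4, 14, 17, 11, 13, 15, 16

Visit 7
7 → 0
0 → 3
3 → 6
6 → 12
12 → 2
2 → 5
5 → 1
1 → 8
8 → 10
10 → 9
9 → 4
4 → 14
4 → 17
9 → 11
11 → 13
13 → 15
9 → 16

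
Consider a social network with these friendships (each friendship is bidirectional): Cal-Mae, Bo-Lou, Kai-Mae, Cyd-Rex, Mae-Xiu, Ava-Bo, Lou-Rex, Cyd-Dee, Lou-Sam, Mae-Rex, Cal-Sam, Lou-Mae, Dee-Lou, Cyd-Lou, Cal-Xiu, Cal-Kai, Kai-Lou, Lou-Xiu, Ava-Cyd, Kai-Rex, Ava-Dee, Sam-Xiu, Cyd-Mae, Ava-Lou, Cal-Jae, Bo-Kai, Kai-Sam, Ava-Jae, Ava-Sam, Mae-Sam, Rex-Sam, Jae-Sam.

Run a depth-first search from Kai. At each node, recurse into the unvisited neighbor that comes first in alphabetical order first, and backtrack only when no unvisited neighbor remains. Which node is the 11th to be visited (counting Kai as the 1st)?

Visit Kai
Kai → Bo
Bo → Ava
Ava → Cyd
Cyd → Dee
Dee → Lou
Lou → Mae
Mae → Cal
Cal → Jae
Jae → Sam
Sam → Rex
Sam → Xiu

Visit order: Kai, Bo, Ava, Cyd, Dee, Lou, Mae, Cal, Jae, Sam, Rex, Xiu

Rex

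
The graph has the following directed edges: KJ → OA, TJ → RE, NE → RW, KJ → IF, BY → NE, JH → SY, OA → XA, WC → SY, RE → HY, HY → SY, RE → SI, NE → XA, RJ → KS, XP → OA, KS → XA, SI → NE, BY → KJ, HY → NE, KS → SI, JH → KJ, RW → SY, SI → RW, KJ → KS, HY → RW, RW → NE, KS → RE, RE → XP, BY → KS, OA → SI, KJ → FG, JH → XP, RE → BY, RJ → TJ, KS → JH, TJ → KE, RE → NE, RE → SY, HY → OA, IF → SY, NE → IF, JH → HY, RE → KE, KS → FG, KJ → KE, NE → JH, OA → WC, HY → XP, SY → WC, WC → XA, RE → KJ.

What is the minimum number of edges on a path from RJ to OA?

4

Level 0: RJ
Level 1: KS, TJ
Level 2: FG, JH, KE, RE, SI, XA
Level 3: BY, HY, KJ, NE, RW, SY, XP
Level 4: IF, OA, WC
OA first appears at level 4.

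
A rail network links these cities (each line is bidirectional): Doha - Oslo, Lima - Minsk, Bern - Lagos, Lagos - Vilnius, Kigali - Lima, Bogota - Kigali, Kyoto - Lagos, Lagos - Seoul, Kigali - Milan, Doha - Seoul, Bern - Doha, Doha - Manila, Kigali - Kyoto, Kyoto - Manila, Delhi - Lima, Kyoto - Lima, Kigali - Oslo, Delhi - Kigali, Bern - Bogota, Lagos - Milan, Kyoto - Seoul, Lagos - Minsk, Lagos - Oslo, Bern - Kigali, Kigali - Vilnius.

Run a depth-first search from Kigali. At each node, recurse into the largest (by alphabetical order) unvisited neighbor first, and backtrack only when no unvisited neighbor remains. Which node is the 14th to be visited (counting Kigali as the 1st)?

Visit Kigali
Kigali → Vilnius
Vilnius → Lagos
Lagos → Seoul
Seoul → Kyoto
Kyoto → Manila
Manila → Doha
Doha → Oslo
Doha → Bern
Bern → Bogota
Kyoto → Lima
Lima → Minsk
Lima → Delhi
Lagos → Milan

Visit order: Kigali, Vilnius, Lagos, Seoul, Kyoto, Manila, Doha, Oslo, Bern, Bogota, Lima, Minsk, Delhi, Milan

Milan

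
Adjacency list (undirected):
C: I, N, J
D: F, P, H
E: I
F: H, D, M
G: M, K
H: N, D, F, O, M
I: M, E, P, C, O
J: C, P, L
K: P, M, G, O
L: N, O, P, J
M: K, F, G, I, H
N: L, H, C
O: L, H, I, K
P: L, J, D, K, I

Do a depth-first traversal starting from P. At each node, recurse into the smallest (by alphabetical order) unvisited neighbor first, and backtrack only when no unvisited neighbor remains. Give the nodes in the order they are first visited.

P → D → F → H → M → G → K → O → I → C → J → L → N → E

Visit P
P → D
D → F
F → H
H → M
M → G
G → K
K → O
O → I
I → C
C → J
J → L
L → N
I → E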